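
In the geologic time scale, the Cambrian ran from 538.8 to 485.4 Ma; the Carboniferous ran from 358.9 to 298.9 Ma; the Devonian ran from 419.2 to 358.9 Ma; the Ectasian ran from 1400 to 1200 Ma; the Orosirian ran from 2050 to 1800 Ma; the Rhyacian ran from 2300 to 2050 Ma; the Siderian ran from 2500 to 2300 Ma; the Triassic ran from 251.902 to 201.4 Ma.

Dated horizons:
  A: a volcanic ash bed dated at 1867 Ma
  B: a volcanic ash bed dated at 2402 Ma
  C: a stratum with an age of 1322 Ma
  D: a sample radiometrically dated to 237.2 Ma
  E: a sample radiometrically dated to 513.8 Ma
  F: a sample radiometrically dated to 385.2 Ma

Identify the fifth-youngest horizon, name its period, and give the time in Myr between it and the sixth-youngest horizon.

Sorted youngest-first by Ma: D (237.2), F (385.2), E (513.8), C (1322), A (1867), B (2402).
The fifth youngest is A at 1867 Ma, which lies in 2050–1800 Ma: the Orosirian.
The sixth youngest is B at 2402 Ma; separation = |1867 − 2402| = 535 Myr.

A, in the Orosirian; 535 million years to B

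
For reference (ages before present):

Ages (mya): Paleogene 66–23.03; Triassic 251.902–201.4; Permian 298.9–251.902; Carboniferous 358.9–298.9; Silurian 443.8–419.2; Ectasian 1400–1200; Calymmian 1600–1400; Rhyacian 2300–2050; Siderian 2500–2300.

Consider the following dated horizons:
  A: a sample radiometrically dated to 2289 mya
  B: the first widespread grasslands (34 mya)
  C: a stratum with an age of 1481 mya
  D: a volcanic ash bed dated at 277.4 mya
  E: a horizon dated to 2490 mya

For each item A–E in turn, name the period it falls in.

A: 2289 Ma lies in 2300–2050 Ma, so Rhyacian.
B: 34 Ma lies in 66–23.03 Ma, so Paleogene.
C: 1481 Ma lies in 1600–1400 Ma, so Calymmian.
D: 277.4 Ma lies in 298.9–251.902 Ma, so Permian.
E: 2490 Ma lies in 2500–2300 Ma, so Siderian.

A — Rhyacian; B — Paleogene; C — Calymmian; D — Permian; E — Siderian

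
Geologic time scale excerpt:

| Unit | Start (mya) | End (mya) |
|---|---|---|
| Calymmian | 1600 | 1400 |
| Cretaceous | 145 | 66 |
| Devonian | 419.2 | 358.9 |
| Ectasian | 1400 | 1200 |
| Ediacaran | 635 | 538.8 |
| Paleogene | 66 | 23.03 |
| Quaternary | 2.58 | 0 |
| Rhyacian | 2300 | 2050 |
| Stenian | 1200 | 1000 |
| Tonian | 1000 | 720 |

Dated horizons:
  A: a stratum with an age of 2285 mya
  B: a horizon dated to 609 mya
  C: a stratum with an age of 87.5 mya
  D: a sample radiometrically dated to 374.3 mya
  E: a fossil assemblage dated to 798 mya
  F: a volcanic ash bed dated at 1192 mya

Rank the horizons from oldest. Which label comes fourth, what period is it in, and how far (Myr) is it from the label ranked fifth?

B, in the Ediacaran; 234.7 million years to D

Sorted oldest-first by Ma: A (2285), F (1192), E (798), B (609), D (374.3), C (87.5).
The fourth oldest is B at 609 Ma, which lies in 635–538.8 Ma: the Ediacaran.
The fifth oldest is D at 374.3 Ma; separation = |609 − 374.3| = 234.7 Myr.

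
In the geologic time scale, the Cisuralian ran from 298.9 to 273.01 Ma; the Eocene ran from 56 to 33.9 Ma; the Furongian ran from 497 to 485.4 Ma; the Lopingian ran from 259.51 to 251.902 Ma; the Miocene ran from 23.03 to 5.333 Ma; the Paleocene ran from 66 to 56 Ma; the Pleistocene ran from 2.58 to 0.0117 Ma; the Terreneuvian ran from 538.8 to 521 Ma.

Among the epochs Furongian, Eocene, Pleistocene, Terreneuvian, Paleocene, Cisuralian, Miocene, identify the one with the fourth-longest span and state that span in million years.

Start − end for each: Furongian 497 − 485.4 = 11.6; Eocene 56 − 33.9 = 22.1; Pleistocene 2.58 − 0.0117 = 2.5683; Terreneuvian 538.8 − 521 = 17.8; Paleocene 66 − 56 = 10; Cisuralian 298.9 − 273.01 = 25.89; Miocene 23.03 − 5.333 = 17.697.
Ranking these from longest: Cisuralian > Eocene > Terreneuvian > Miocene > Furongian > Paleocene > Pleistocene.
Position 4 in that ranking is Miocene, which lasted 17.697 Myr.

Miocene, 17.697 million years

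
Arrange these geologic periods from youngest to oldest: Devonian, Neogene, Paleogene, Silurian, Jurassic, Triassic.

Group by era (each group listed oldest first) — Paleozoic: Silurian, Devonian; Mesozoic: Triassic, Jurassic; Cenozoic: Paleogene, Neogene. The eras run Paleozoic → Mesozoic → Cenozoic. Concatenating the groups in that era order and then reversing gives youngest to oldest.

Neogene, Paleogene, Jurassic, Triassic, Devonian, Silurian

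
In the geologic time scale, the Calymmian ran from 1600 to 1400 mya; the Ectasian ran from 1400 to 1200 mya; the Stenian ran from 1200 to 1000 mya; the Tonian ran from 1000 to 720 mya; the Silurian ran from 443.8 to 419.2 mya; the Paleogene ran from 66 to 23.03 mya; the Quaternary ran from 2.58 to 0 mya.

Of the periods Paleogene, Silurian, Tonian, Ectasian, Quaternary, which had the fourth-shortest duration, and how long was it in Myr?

Ectasian, 200 million years

Start − end for each: Paleogene 66 − 23.03 = 42.97; Silurian 443.8 − 419.2 = 24.6; Tonian 1000 − 720 = 280; Ectasian 1400 − 1200 = 200; Quaternary 2.58 − 0 = 2.58.
Ranking these from shortest: Quaternary < Silurian < Paleogene < Ectasian < Tonian.
Position 4 in that ranking is Ectasian, which lasted 200 Myr.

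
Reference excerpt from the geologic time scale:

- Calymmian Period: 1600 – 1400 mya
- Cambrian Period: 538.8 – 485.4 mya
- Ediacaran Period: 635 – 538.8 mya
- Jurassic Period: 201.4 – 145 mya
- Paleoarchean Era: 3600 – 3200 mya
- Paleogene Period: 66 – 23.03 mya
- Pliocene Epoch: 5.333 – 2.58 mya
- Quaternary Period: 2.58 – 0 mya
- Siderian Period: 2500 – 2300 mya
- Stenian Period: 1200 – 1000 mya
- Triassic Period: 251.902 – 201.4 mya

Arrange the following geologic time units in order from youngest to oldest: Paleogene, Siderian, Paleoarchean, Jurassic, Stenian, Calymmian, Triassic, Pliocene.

The oldest of these is Paleoarchean (starts 3600 Ma) and the youngest is Pliocene (ends 2.58 Ma).
In between, by decreasing start age: Siderian (2500), Calymmian (1600), Stenian (1200), Triassic (251.902), Jurassic (201.4), Paleogene (66).
Listing youngest first means reversing that sequence.

Pliocene, Paleogene, Jurassic, Triassic, Stenian, Calymmian, Siderian, Paleoarchean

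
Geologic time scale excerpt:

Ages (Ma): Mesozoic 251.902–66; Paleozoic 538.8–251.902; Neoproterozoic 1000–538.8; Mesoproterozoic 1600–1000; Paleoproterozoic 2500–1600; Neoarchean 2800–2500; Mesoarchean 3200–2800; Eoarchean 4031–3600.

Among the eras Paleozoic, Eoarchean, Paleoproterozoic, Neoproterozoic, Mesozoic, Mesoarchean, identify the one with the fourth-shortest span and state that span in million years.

Eoarchean, 431 million years

Start − end for each: Paleozoic 538.8 − 251.902 = 286.898; Eoarchean 4031 − 3600 = 431; Paleoproterozoic 2500 − 1600 = 900; Neoproterozoic 1000 − 538.8 = 461.2; Mesozoic 251.902 − 66 = 185.902; Mesoarchean 3200 − 2800 = 400.
Ranking these from shortest: Mesozoic < Paleozoic < Mesoarchean < Eoarchean < Neoproterozoic < Paleoproterozoic.
Position 4 in that ranking is Eoarchean, which lasted 431 Myr.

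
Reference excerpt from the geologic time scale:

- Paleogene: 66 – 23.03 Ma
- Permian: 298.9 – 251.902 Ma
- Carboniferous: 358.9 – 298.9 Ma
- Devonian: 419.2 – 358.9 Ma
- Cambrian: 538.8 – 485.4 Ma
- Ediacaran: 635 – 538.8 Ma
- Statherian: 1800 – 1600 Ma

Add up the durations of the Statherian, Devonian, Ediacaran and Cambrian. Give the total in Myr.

Duration is start − end for each: (1800 − 1600) + (419.2 − 358.9) + (635 − 538.8) + (538.8 − 485.4).
That is 200 + 60.3 + 96.2 + 53.4, which totals 409.9 million years.

409.9 million years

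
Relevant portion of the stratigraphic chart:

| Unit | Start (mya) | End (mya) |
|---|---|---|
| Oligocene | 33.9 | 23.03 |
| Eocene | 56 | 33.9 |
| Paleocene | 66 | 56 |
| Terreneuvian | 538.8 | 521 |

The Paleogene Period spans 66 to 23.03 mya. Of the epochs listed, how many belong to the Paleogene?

3

Epochs inside 66–23.03 Ma: Paleocene, Eocene, Oligocene — 3 in total.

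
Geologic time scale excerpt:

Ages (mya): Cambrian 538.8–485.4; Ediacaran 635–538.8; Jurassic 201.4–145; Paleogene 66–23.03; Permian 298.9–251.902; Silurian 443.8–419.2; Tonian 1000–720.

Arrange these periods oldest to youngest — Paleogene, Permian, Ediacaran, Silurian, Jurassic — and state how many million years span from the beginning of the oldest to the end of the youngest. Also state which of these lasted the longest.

From the excerpt: Paleogene 66–23.03; Permian 298.9–251.902; Ediacaran 635–538.8; Silurian 443.8–419.2; Jurassic 201.4–145 (Ma).
Larger Ma is earlier, so the oldest is Ediacaran and the youngest is Paleogene; oldest to youngest: Ediacaran, Silurian, Permian, Jurassic, Paleogene.
Oldest start 635 minus youngest end 23.03 gives 611.97 Myr overall.
Individual lengths (start − end): Permian 46.998; Ediacaran 96.2; Silurian 24.6; Jurassic 56.4; Paleogene 42.97. The largest is Ediacaran at 96.2 Myr.

Ediacaran, Silurian, Permian, Jurassic, Paleogene; total span 611.97 Myr; longest is Ediacaran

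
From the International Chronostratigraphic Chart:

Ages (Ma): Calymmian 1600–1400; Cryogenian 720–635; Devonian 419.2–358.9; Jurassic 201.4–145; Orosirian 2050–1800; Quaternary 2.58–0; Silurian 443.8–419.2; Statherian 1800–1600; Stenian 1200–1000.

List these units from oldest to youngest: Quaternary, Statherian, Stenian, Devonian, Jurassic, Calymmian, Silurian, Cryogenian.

Read off each span (Ma): Quaternary 2.58–0; Statherian 1800–1600; Stenian 1200–1000; Devonian 419.2–358.9; Jurassic 201.4–145; Calymmian 1600–1400; Silurian 443.8–419.2; Cryogenian 720–635.
Larger Ma is older, so oldest→youngest is Statherian, Calymmian, Stenian, Cryogenian, Silurian, Devonian, Jurassic, Quaternary.

Statherian, Calymmian, Stenian, Cryogenian, Silurian, Devonian, Jurassic, Quaternary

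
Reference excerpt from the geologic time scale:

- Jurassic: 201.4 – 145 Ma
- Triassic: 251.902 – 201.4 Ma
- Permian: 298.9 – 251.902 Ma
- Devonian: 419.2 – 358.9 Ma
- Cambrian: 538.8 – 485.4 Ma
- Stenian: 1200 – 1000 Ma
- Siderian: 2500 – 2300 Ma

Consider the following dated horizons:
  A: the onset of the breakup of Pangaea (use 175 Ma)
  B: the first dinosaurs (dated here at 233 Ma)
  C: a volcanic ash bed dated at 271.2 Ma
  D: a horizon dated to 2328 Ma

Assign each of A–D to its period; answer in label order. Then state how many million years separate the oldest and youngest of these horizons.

Match each age against the start–end ranges in the excerpt: A = 175 Ma → Jurassic (201.4–145); B = 233 Ma → Triassic (251.902–201.4); C = 271.2 Ma → Permian (298.9–251.902); D = 2328 Ma → Siderian (2500–2300).
The largest age is 2328 Ma and the smallest is 175 Ma; their difference is 2153 Myr.

A — Jurassic; B — Triassic; C — Permian; D — Siderian; span 2153 million years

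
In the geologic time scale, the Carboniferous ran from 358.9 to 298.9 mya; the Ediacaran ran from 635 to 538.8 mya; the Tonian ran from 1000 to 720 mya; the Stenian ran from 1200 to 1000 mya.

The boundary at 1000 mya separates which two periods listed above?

The Stenian ends at 1000 mya and the Tonian begins at 1000 mya, so they share that boundary.

Stenian and Tonian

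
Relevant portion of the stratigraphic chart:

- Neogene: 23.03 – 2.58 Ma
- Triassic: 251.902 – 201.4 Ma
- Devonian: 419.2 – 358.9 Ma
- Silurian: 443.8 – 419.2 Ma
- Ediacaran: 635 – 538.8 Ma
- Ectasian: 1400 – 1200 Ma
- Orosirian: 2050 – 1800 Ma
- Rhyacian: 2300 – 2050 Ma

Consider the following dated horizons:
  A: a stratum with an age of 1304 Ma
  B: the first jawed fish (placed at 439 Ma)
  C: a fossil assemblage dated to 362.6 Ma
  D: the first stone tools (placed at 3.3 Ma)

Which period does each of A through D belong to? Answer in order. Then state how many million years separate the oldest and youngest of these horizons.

A: 1304 Ma lies in 1400–1200 Ma, so Ectasian.
B: 439 Ma lies in 443.8–419.2 Ma, so Silurian.
C: 362.6 Ma lies in 419.2–358.9 Ma, so Devonian.
D: 3.3 Ma lies in 23.03–2.58 Ma, so Neogene.
Oldest = 1304 Ma, youngest = 3.3 Ma → span 1300.7 Myr.

A — Ectasian; B — Silurian; C — Devonian; D — Neogene; span 1300.7 million years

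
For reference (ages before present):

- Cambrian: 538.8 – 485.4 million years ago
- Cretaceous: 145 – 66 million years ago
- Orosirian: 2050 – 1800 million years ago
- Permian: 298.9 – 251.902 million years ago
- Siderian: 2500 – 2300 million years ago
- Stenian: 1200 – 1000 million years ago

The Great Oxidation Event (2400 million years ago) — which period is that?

2400 Ma lies between 2500 and 2300 Ma, so it falls in the Siderian.

Siderian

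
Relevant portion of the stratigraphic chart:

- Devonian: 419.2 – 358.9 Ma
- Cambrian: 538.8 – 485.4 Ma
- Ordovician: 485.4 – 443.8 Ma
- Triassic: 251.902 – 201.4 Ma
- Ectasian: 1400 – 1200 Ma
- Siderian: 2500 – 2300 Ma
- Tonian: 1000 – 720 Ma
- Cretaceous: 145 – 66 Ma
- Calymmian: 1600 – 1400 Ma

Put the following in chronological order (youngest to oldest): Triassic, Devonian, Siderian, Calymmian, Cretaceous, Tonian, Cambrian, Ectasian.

Cretaceous, Triassic, Devonian, Cambrian, Tonian, Ectasian, Calymmian, Siderian

Read off each span (Ma): Triassic 251.902–201.4; Devonian 419.2–358.9; Siderian 2500–2300; Calymmian 1600–1400; Cretaceous 145–66; Tonian 1000–720; Cambrian 538.8–485.4; Ectasian 1400–1200.
Larger Ma is older, so oldest→youngest is Siderian, Calymmian, Ectasian, Tonian, Cambrian, Devonian, Triassic, Cretaceous; reverse it for youngest→oldest.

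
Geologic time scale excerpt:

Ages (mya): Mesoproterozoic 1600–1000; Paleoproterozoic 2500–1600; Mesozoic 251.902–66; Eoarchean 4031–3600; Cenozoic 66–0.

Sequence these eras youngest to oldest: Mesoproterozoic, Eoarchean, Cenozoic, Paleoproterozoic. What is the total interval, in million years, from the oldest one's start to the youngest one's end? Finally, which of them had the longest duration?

Start ages (Ma): Eoarchean 4031, Paleoproterozoic 2500, Mesoproterozoic 1600, Cenozoic 66.
Ordered youngest to oldest: Cenozoic, Mesoproterozoic, Paleoproterozoic, Eoarchean.
Span = 4031 − 0 = 4031 Myr.
Durations: Eoarchean 431, Paleoproterozoic 900, Mesoproterozoic 600, Cenozoic 66 → longest is Paleoproterozoic (900 Myr).

Cenozoic, Mesoproterozoic, Paleoproterozoic, Eoarchean; total span 4031 Myr; longest is Paleoproterozoic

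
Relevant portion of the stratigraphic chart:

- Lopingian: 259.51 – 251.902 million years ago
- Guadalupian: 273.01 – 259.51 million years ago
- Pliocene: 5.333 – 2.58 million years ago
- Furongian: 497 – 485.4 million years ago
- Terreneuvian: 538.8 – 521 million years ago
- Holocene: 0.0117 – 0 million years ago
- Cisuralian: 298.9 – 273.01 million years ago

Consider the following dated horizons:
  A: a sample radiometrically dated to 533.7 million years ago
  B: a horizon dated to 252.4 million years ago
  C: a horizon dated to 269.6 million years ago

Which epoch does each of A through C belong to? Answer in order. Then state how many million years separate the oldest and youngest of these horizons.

A — Terreneuvian; B — Lopingian; C — Guadalupian; span 281.3 million years

A: 533.7 Ma lies in 538.8–521 Ma, so Terreneuvian.
B: 252.4 Ma lies in 259.51–251.902 Ma, so Lopingian.
C: 269.6 Ma lies in 273.01–259.51 Ma, so Guadalupian.
Oldest = 533.7 Ma, youngest = 252.4 Ma → span 281.3 Myr.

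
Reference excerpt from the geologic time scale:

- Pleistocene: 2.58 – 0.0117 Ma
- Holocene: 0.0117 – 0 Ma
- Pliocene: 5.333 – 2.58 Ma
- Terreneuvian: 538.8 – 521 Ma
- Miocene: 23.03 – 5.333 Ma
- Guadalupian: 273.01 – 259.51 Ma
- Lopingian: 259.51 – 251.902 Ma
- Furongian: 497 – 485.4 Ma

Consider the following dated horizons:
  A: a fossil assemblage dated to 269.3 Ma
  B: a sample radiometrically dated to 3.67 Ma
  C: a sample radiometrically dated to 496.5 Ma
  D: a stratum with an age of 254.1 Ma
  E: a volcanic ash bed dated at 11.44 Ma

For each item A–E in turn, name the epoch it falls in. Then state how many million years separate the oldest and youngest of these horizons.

Match each age against the start–end ranges in the excerpt: A = 269.3 Ma → Guadalupian (273.01–259.51); B = 3.67 Ma → Pliocene (5.333–2.58); C = 496.5 Ma → Furongian (497–485.4); D = 254.1 Ma → Lopingian (259.51–251.902); E = 11.44 Ma → Miocene (23.03–5.333).
The largest age is 496.5 Ma and the smallest is 3.67 Ma; their difference is 492.83 Myr.

A — Guadalupian; B — Pliocene; C — Furongian; D — Lopingian; E — Miocene; span 492.83 million years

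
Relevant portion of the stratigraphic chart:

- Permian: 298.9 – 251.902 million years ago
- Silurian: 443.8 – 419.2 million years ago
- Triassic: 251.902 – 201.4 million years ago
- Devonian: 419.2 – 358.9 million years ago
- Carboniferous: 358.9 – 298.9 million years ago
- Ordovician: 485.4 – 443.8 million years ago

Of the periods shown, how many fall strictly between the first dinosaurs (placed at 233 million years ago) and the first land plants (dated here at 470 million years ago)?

The older date is 470 Ma and the younger is 233 Ma.
Periods with start < 470 and end > 233 Ma: Silurian (443.8–419.2), Devonian (419.2–358.9), Carboniferous (358.9–298.9), Permian (298.9–251.902).
That is 4 complete periods.

4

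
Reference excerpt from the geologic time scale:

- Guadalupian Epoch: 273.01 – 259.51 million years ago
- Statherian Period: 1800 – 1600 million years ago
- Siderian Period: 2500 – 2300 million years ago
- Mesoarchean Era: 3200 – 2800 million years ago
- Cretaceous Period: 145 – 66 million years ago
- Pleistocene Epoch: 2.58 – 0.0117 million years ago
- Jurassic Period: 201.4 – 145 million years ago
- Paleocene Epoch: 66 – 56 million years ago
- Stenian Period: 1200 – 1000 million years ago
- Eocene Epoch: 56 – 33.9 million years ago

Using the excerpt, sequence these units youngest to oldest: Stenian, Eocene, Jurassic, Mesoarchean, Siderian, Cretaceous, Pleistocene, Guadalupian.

The oldest of these is Mesoarchean (starts 3200 Ma) and the youngest is Pleistocene (ends 0.0117 Ma).
In between, by decreasing start age: Siderian (2500), Stenian (1200), Guadalupian (273.01), Jurassic (201.4), Cretaceous (145), Eocene (56).
Listing youngest first means reversing that sequence.

Pleistocene, Eocene, Cretaceous, Jurassic, Guadalupian, Stenian, Siderian, Mesoarchean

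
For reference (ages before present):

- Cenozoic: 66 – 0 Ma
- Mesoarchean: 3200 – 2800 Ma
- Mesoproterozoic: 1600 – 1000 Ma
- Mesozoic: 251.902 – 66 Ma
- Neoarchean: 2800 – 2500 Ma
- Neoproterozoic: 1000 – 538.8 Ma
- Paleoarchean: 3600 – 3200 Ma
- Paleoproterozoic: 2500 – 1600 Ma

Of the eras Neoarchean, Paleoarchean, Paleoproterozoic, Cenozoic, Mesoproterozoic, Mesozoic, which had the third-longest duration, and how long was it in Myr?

Paleoarchean, 400 million years

Durations: Neoarchean 300; Paleoarchean 400; Paleoproterozoic 900; Cenozoic 66; Mesoproterozoic 600; Mesozoic 185.902 Myr.
Sorted longest-first: Paleoproterozoic (900), Mesoproterozoic (600), Paleoarchean (400), Neoarchean (300), Mesozoic (185.902), Cenozoic (66).
The third longest is Paleoarchean at 400 Myr.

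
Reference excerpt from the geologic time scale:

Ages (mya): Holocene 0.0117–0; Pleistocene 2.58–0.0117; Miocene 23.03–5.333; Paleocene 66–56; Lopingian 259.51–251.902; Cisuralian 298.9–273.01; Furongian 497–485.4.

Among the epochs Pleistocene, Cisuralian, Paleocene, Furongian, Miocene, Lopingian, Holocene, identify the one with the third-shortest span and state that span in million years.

Lopingian, 7.608 million years

Durations: Pleistocene 2.5683; Cisuralian 25.89; Paleocene 10; Furongian 11.6; Miocene 17.697; Lopingian 7.608; Holocene 0.0117 Myr.
Sorted shortest-first: Holocene (0.0117), Pleistocene (2.5683), Lopingian (7.608), Paleocene (10), Furongian (11.6), Miocene (17.697), Cisuralian (25.89).
The third shortest is Lopingian at 7.608 Myr.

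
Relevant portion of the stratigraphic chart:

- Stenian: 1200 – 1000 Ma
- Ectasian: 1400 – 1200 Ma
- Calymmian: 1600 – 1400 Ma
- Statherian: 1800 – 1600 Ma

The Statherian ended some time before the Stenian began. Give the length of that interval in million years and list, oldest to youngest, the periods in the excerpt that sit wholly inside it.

The Statherian closes at 1600 Ma and the Stenian opens at 1200 Ma, so the interval is 1600 − 1200 = 400 Myr.
A period fits inside if it starts at or after 1600 Ma and ends at or before 1200 Ma; oldest first that gives Calymmian, Ectasian.

400 million years; Calymmian, Ectasian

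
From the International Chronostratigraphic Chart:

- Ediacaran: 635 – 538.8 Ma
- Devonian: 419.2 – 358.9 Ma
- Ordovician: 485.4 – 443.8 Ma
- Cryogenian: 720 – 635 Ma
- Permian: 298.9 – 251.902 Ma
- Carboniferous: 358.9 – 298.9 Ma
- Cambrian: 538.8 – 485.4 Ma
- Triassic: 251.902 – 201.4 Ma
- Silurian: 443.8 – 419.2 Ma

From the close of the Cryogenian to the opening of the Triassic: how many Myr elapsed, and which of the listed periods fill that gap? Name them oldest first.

383.098 million years; Ediacaran, Cambrian, Ordovician, Silurian, Devonian, Carboniferous, Permian

End of Cryogenian = 635 Ma; start of Triassic = 251.902 Ma.
Gap = 635 − 251.902 = 383.098 Myr.
Periods wholly inside 635–251.902 Ma: Ediacaran (635–538.8), Cambrian (538.8–485.4), Ordovician (485.4–443.8), Silurian (443.8–419.2), Devonian (419.2–358.9), Carboniferous (358.9–298.9), Permian (298.9–251.902).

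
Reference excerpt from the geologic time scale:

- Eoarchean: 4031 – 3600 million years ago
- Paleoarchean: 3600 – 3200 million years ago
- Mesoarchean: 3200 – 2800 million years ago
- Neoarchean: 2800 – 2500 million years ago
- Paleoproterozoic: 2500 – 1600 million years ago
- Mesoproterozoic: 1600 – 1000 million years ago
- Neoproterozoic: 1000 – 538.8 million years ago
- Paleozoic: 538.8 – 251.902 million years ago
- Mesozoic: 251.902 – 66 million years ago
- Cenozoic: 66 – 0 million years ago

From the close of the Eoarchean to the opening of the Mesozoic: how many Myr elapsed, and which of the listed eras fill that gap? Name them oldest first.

End of Eoarchean = 3600 Ma; start of Mesozoic = 251.902 Ma.
Gap = 3600 − 251.902 = 3348.098 Myr.
Eras wholly inside 3600–251.902 Ma: Paleoarchean (3600–3200), Mesoarchean (3200–2800), Neoarchean (2800–2500), Paleoproterozoic (2500–1600), Mesoproterozoic (1600–1000), Neoproterozoic (1000–538.8), Paleozoic (538.8–251.902).

3348.098 million years; Paleoarchean, Mesoarchean, Neoarchean, Paleoproterozoic, Mesoproterozoic, Neoproterozoic, Paleozoic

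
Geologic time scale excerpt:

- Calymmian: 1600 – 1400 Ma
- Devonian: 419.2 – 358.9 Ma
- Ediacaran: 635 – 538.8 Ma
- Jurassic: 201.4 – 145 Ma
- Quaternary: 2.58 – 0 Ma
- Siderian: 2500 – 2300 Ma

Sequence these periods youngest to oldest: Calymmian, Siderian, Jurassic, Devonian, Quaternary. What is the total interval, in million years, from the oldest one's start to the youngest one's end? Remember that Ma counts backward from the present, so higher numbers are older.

Quaternary, Jurassic, Devonian, Calymmian, Siderian; total span 2500 Myr

Start ages (Ma): Siderian 2500, Calymmian 1600, Devonian 419.2, Jurassic 201.4, Quaternary 2.58.
Ordered youngest to oldest: Quaternary, Jurassic, Devonian, Calymmian, Siderian.
Span = 2500 − 0 = 2500 Myr.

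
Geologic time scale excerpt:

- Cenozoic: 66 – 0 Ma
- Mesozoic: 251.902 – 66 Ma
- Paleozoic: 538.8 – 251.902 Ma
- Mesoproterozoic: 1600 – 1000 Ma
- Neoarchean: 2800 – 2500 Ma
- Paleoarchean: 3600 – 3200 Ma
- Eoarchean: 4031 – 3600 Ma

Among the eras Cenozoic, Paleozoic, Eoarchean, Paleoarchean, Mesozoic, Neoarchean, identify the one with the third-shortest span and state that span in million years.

Paleozoic, 286.898 million years

Start − end for each: Cenozoic 66 − 0 = 66; Paleozoic 538.8 − 251.902 = 286.898; Eoarchean 4031 − 3600 = 431; Paleoarchean 3600 − 3200 = 400; Mesozoic 251.902 − 66 = 185.902; Neoarchean 2800 − 2500 = 300.
Ranking these from shortest: Cenozoic < Mesozoic < Paleozoic < Neoarchean < Paleoarchean < Eoarchean.
Position 3 in that ranking is Paleozoic, which lasted 286.898 Myr.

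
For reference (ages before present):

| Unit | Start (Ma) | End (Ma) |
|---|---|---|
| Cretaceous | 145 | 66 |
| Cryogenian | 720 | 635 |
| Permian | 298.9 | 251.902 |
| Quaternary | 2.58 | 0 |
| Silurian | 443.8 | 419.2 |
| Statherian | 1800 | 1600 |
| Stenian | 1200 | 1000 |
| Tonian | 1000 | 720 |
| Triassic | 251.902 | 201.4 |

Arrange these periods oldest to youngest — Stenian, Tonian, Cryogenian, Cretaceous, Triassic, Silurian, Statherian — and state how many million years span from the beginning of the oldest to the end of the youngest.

Statherian → Stenian → Tonian → Cryogenian → Silurian → Triassic → Cretaceous; total span 1734 Myr

Start ages (Ma): Statherian 1800, Stenian 1200, Tonian 1000, Cryogenian 720, Silurian 443.8, Triassic 251.902, Cretaceous 145.
Ordered oldest to youngest: Statherian, Stenian, Tonian, Cryogenian, Silurian, Triassic, Cretaceous.
Span = 1800 − 66 = 1734 Myr.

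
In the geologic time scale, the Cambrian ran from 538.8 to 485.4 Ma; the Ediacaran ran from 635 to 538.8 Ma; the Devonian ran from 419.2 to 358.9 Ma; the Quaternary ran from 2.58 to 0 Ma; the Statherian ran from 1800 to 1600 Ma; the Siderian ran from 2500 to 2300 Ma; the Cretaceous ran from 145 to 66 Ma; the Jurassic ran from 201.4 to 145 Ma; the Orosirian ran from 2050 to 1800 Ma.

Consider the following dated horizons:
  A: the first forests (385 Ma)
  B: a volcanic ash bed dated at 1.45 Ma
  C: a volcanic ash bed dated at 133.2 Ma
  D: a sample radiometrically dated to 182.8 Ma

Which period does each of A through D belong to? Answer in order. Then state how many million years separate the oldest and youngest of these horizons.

A — Devonian; B — Quaternary; C — Cretaceous; D — Jurassic; span 383.55 million years

A: 385 Ma lies in 419.2–358.9 Ma, so Devonian.
B: 1.45 Ma lies in 2.58–0 Ma, so Quaternary.
C: 133.2 Ma lies in 145–66 Ma, so Cretaceous.
D: 182.8 Ma lies in 201.4–145 Ma, so Jurassic.
Oldest = 385 Ma, youngest = 1.45 Ma → span 383.55 Myr.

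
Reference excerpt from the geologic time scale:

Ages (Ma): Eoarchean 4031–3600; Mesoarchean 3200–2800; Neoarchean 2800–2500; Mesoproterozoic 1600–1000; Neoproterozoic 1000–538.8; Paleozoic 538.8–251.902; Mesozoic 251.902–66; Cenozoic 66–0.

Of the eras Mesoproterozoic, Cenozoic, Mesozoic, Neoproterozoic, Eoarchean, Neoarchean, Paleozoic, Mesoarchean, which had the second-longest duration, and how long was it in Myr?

Durations: Mesoproterozoic 600; Cenozoic 66; Mesozoic 185.902; Neoproterozoic 461.2; Eoarchean 431; Neoarchean 300; Paleozoic 286.898; Mesoarchean 400 Myr.
Sorted longest-first: Mesoproterozoic (600), Neoproterozoic (461.2), Eoarchean (431), Mesoarchean (400), Neoarchean (300), Paleozoic (286.898), Mesozoic (185.902), Cenozoic (66).
The second longest is Neoproterozoic at 461.2 Myr.

Neoproterozoic, 461.2 million years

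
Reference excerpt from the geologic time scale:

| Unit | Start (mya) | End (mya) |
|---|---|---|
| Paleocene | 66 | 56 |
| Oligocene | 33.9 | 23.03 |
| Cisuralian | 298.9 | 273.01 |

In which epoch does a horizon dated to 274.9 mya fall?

Cisuralian

274.9 Ma lies between 298.9 and 273.01 Ma, so it falls in the Cisuralian.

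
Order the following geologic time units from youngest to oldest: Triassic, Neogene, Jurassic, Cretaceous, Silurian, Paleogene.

Group by era (each group listed oldest first) — Paleozoic: Silurian; Mesozoic: Triassic, Jurassic, Cretaceous; Cenozoic: Paleogene, Neogene. The eras run Paleozoic → Mesozoic → Cenozoic. Concatenating the groups in that era order and then reversing gives youngest to oldest.

Neogene, Paleogene, Cretaceous, Jurassic, Triassic, Silurian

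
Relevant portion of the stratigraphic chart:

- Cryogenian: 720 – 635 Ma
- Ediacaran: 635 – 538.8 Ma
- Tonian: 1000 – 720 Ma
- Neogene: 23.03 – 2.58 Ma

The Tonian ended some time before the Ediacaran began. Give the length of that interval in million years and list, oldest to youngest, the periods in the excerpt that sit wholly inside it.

End of Tonian = 720 Ma; start of Ediacaran = 635 Ma.
Gap = 720 − 635 = 85 Myr.
Periods wholly inside 720–635 Ma: Cryogenian (720–635).

85 million years; Cryogenian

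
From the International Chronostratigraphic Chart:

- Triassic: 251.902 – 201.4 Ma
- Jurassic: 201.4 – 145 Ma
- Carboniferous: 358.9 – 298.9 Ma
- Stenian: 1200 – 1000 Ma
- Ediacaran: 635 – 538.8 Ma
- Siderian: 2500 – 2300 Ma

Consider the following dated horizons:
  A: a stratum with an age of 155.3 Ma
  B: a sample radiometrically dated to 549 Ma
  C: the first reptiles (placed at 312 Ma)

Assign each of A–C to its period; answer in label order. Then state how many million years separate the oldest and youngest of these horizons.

A — Jurassic; B — Ediacaran; C — Carboniferous; span 393.7 million years

A: 155.3 Ma lies in 201.4–145 Ma, so Jurassic.
B: 549 Ma lies in 635–538.8 Ma, so Ediacaran.
C: 312 Ma lies in 358.9–298.9 Ma, so Carboniferous.
Oldest = 549 Ma, youngest = 155.3 Ma → span 393.7 Myr.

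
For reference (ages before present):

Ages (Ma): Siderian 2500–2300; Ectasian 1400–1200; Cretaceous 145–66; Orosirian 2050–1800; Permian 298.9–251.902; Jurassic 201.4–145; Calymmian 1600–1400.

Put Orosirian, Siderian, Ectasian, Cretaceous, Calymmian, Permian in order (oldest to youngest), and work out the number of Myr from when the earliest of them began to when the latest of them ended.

Start ages (Ma): Siderian 2500, Orosirian 2050, Calymmian 1600, Ectasian 1400, Permian 298.9, Cretaceous 145.
Ordered oldest to youngest: Siderian, Orosirian, Calymmian, Ectasian, Permian, Cretaceous.
Span = 2500 − 66 = 2434 Myr.

Siderian, Orosirian, Calymmian, Ectasian, Permian, Cretaceous; total span 2434 Myr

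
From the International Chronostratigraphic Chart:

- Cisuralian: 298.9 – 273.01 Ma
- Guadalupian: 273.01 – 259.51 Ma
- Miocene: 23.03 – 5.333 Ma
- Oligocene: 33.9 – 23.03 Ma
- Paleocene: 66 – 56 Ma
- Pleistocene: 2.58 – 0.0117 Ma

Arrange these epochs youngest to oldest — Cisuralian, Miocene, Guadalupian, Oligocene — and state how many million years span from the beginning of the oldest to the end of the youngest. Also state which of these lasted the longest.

From the excerpt: Cisuralian 298.9–273.01; Miocene 23.03–5.333; Guadalupian 273.01–259.51; Oligocene 33.9–23.03 (Ma).
Larger Ma is earlier, so the oldest is Cisuralian and the youngest is Miocene; youngest to oldest: Miocene, Oligocene, Guadalupian, Cisuralian.
Oldest start 298.9 minus youngest end 5.333 gives 293.567 Myr overall.
Individual lengths (start − end): Oligocene 10.87; Guadalupian 13.5; Cisuralian 25.89; Miocene 17.697. The largest is Cisuralian at 25.89 Myr.

Miocene, Oligocene, Guadalupian, Cisuralian; total span 293.567 Myr; longest is Cisuralian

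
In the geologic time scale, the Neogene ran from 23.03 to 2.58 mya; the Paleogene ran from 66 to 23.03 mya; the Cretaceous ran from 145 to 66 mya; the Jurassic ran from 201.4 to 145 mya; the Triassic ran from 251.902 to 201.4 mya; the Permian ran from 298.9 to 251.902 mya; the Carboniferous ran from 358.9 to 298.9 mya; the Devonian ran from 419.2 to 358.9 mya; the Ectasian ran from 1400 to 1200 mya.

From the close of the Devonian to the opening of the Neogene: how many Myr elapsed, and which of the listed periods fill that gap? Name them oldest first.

End of Devonian = 358.9 Ma; start of Neogene = 23.03 Ma.
Gap = 358.9 − 23.03 = 335.87 Myr.
Periods wholly inside 358.9–23.03 Ma: Carboniferous (358.9–298.9), Permian (298.9–251.902), Triassic (251.902–201.4), Jurassic (201.4–145), Cretaceous (145–66), Paleogene (66–23.03).

335.87 million years; Carboniferous, Permian, Triassic, Jurassic, Cretaceous, Paleogene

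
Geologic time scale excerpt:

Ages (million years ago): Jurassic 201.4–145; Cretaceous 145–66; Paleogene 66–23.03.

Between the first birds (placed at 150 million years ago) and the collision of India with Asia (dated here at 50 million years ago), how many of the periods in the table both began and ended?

150 Ma sits inside the Jurassic (201.4–145) and 50 Ma inside the Paleogene (66–23.03); neither of those is wholly between the two dates.
The listed periods lying completely between them are Cretaceous — 1 in all.

1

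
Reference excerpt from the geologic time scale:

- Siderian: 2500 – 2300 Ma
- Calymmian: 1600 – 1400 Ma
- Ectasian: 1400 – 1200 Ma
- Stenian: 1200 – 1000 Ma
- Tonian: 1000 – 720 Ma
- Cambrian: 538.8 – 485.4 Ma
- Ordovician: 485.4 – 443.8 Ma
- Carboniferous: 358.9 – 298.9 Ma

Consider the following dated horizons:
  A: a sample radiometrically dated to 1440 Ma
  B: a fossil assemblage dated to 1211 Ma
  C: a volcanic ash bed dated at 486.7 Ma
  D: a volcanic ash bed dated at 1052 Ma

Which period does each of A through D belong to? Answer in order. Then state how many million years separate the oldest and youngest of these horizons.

Match each age against the start–end ranges in the excerpt: A = 1440 Ma → Calymmian (1600–1400); B = 1211 Ma → Ectasian (1400–1200); C = 486.7 Ma → Cambrian (538.8–485.4); D = 1052 Ma → Stenian (1200–1000).
The largest age is 1440 Ma and the smallest is 486.7 Ma; their difference is 953.3 Myr.

A — Calymmian; B — Ectasian; C — Cambrian; D — Stenian; span 953.3 million years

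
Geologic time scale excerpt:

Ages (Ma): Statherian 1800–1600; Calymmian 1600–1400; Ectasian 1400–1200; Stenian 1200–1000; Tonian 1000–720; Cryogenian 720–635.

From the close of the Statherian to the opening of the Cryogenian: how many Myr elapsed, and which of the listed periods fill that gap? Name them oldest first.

880 million years; Calymmian, Ectasian, Stenian, Tonian

The Statherian closes at 1600 Ma and the Cryogenian opens at 720 Ma, so the interval is 1600 − 720 = 880 Myr.
A period fits inside if it starts at or after 1600 Ma and ends at or before 720 Ma; oldest first that gives Calymmian, Ectasian, Stenian, Tonian.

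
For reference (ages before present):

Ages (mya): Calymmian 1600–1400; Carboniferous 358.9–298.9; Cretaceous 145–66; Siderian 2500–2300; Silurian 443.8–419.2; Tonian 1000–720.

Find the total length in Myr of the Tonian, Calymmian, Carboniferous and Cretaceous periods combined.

Duration is start − end for each: (1000 − 720) + (1600 − 1400) + (358.9 − 298.9) + (145 − 66).
That is 280 + 200 + 60 + 79, which totals 619 million years.

619 million years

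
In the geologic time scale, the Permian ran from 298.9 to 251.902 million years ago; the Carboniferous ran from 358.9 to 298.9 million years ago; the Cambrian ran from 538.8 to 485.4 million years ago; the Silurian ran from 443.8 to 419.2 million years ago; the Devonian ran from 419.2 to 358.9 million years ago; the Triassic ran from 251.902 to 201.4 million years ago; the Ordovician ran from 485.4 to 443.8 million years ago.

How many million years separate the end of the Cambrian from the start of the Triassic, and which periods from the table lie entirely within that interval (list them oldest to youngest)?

End of Cambrian = 485.4 Ma; start of Triassic = 251.902 Ma.
Gap = 485.4 − 251.902 = 233.498 Myr.
Periods wholly inside 485.4–251.902 Ma: Ordovician (485.4–443.8), Silurian (443.8–419.2), Devonian (419.2–358.9), Carboniferous (358.9–298.9), Permian (298.9–251.902).

233.498 million years; Ordovician, Silurian, Devonian, Carboniferous, Permian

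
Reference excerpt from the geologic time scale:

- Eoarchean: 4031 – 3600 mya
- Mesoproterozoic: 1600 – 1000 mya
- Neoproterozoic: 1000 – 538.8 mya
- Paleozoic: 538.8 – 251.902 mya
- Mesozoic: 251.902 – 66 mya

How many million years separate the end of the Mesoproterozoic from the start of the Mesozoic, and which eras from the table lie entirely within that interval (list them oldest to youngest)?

The Mesoproterozoic closes at 1000 Ma and the Mesozoic opens at 251.902 Ma, so the interval is 1000 − 251.902 = 748.098 Myr.
An era fits inside if it starts at or after 1000 Ma and ends at or before 251.902 Ma; oldest first that gives Neoproterozoic, Paleozoic.

748.098 million years; Neoproterozoic, Paleozoic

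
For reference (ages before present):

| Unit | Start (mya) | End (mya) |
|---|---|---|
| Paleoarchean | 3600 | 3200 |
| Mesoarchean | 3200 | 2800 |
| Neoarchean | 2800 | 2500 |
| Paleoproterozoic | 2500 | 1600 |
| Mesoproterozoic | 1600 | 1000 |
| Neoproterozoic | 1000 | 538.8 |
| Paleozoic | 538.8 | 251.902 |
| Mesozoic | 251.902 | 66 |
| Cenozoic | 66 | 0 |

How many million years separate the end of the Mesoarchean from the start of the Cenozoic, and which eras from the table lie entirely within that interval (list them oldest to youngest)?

2734 million years; Neoarchean, Paleoproterozoic, Mesoproterozoic, Neoproterozoic, Paleozoic, Mesozoic

End of Mesoarchean = 2800 Ma; start of Cenozoic = 66 Ma.
Gap = 2800 − 66 = 2734 Myr.
Eras wholly inside 2800–66 Ma: Neoarchean (2800–2500), Paleoproterozoic (2500–1600), Mesoproterozoic (1600–1000), Neoproterozoic (1000–538.8), Paleozoic (538.8–251.902), Mesozoic (251.902–66).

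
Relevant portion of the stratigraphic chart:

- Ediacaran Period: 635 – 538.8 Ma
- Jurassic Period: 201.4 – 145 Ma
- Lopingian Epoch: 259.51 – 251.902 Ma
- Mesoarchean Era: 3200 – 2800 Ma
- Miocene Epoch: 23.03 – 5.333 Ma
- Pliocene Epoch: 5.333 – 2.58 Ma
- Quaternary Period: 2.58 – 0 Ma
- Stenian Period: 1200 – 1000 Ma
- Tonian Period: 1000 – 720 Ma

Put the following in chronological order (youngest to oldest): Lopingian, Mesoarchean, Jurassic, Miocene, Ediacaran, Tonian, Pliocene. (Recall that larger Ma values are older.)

Pliocene, then Miocene, then Jurassic, then Lopingian, then Ediacaran, then Tonian, then Mesoarchean

Sorting by start age (ascending Ma, since larger Ma = older): Pliocene began 5.333, Miocene began 23.03, Jurassic began 201.4, Lopingian began 259.51, Ediacaran began 635, Tonian began 1000, Mesoarchean began 3200.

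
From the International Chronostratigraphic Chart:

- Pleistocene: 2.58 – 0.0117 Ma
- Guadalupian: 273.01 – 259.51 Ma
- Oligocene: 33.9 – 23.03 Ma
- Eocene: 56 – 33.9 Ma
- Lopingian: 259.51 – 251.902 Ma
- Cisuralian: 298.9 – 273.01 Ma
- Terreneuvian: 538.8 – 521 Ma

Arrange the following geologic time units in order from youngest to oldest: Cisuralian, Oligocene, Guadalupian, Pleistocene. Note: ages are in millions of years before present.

The oldest of these is Cisuralian (starts 298.9 Ma) and the youngest is Pleistocene (ends 0.0117 Ma).
In between, by decreasing start age: Guadalupian (273.01), Oligocene (33.9).
Listing youngest first means reversing that sequence.

Pleistocene → Oligocene → Guadalupian → Cisuralian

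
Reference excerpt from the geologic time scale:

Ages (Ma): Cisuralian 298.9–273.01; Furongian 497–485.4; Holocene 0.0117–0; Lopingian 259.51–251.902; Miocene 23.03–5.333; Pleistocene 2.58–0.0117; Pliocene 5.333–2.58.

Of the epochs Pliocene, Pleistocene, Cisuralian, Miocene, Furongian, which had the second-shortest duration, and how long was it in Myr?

Durations: Pliocene 2.753; Pleistocene 2.5683; Cisuralian 25.89; Miocene 17.697; Furongian 11.6 Myr.
Sorted shortest-first: Pleistocene (2.5683), Pliocene (2.753), Furongian (11.6), Miocene (17.697), Cisuralian (25.89).
The second shortest is Pliocene at 2.753 Myr.

Pliocene, 2.753 million years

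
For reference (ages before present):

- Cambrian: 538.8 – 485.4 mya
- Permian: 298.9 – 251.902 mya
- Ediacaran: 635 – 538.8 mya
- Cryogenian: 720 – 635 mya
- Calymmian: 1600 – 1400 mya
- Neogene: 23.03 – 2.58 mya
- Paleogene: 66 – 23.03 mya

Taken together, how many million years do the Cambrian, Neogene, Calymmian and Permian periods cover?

320.848 million years

Each duration: Cambrian = 53.4; Neogene = 20.45; Calymmian = 200; Permian = 46.998.
Sum: 53.4 + 20.45 + 200 + 46.998 = 320.848 Myr.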